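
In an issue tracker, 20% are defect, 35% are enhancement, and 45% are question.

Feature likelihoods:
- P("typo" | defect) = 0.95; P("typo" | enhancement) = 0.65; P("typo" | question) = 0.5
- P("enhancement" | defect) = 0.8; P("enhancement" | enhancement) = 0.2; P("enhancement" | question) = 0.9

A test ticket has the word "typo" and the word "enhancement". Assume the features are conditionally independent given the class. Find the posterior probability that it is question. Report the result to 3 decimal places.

defect: 0.2 × 0.95 × 0.8 = 0.152
enhancement: 0.35 × 0.65 × 0.2 = 0.0455
question: 0.45 × 0.5 × 0.9 = 0.2025
P(question | x) = 0.2025 / 0.4 ≈ 0.506

0.506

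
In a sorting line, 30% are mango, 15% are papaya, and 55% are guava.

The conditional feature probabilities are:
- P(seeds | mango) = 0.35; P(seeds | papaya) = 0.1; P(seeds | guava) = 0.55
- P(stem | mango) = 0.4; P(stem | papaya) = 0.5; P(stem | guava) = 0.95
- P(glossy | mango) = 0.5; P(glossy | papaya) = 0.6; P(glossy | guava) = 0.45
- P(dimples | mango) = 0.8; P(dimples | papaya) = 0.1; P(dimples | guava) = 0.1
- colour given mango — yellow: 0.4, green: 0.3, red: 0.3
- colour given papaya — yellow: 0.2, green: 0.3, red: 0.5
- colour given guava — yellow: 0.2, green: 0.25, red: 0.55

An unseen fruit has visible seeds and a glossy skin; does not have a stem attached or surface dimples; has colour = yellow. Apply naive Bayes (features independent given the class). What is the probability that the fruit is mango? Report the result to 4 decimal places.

0.5532

mango: 0.3 × 0.35 × (1−0.4) × 0.5 × (1−0.8) × 0.4 = 0.00252
papaya: 0.15 × 0.1 × (1−0.5) × 0.6 × (1−0.1) × 0.2 = 0.00081
guava: 0.55 × 0.55 × (1−0.95) × 0.45 × (1−0.1) × 0.2 = 0.001225125
P(mango | x) = 0.00252 / 0.004555125 ≈ 0.5532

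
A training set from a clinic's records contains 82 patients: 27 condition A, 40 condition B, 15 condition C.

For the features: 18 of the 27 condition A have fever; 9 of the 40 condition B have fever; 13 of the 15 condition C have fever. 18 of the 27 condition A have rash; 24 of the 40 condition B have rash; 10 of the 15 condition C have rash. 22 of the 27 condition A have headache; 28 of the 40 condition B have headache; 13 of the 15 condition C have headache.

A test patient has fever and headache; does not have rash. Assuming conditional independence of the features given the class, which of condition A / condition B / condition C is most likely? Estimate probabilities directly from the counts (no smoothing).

condition A

condition A: (27/82) × (18/27) × (9/27) × (22/27) ≈ 0.0596206
condition B: (40/82) × (9/40) × (16/40) × (28/40) ≈ 0.0307317
condition C: (15/82) × (13/15) × (5/15) × (13/15) ≈ 0.0457995
Highest score → condition A.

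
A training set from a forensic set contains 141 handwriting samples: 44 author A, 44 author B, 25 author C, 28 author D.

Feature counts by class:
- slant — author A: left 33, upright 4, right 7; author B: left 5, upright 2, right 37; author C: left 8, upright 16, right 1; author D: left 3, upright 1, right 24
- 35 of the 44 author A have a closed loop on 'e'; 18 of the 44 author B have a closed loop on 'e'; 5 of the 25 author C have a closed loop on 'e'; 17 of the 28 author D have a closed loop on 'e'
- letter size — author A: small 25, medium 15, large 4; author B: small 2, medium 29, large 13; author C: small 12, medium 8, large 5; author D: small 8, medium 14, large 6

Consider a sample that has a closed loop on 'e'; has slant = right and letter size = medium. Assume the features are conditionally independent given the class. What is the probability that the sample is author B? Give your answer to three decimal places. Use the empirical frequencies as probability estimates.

author A: (44/141) × (7/44) × (35/44) × (15/44) ≈ 0.0134627
author B: (44/141) × (37/44) × (18/44) × (29/44) ≈ 0.0707535
author C: (25/141) × (1/25) × (5/25) × (8/25) ≈ 0.000453901
author D: (28/141) × (24/28) × (17/28) × (14/28) ≈ 0.0516717
P(author B | x) = 0.0707535 / 0.136341801 ≈ 0.519

0.519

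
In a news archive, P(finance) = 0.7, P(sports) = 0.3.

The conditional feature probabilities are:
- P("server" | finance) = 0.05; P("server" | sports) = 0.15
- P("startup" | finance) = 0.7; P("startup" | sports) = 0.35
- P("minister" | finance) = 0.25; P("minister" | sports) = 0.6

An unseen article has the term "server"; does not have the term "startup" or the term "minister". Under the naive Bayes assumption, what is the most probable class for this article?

sports

finance: 0.7 × 0.05 × (1−0.7) × (1−0.25) = 0.007875
sports: 0.3 × 0.15 × (1−0.35) × (1−0.6) = 0.0117
Highest score → sports.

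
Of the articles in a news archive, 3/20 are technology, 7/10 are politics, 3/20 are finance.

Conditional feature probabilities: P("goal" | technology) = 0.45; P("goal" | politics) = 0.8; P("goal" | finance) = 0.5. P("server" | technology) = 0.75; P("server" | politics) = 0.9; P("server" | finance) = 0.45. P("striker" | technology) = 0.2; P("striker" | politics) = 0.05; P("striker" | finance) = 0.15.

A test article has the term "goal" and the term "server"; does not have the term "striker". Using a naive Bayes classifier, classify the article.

technology: 0.15 × 0.45 × 0.75 × (1−0.2) = 0.0405
politics: 0.7 × 0.8 × 0.9 × (1−0.05) = 0.4788
finance: 0.15 × 0.5 × 0.45 × (1−0.15) = 0.0286875
Highest score → politics.

politics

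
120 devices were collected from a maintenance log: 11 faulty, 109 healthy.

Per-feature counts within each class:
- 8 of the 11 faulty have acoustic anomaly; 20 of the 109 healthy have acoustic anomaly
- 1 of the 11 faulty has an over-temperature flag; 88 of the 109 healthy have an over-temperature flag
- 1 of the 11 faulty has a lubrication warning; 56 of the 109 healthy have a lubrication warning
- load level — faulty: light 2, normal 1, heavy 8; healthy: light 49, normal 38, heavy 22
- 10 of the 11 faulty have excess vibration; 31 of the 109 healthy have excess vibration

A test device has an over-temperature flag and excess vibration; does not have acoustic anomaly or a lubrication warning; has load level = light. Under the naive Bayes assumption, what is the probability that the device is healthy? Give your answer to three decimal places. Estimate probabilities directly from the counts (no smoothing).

faulty: (11/120) × (3/11) × (1/11) × (10/11) × (2/11) × (10/11) ≈ 0.000341507
healthy: (109/120) × (89/109) × (88/109) × (53/109) × (49/109) × (31/109) ≈ 0.0372237
P(healthy | x) = 0.0372237 / 0.037565207 ≈ 0.991

0.991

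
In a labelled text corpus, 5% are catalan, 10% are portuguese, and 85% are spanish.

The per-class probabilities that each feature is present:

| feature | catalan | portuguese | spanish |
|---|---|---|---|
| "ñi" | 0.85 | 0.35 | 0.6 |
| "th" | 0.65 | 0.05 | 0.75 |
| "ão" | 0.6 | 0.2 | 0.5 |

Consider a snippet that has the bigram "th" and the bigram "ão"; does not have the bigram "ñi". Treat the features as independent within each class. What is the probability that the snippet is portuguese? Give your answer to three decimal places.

0.005

catalan: 0.05 × (1−0.85) × 0.65 × 0.6 = 0.002925
portuguese: 0.1 × (1−0.35) × 0.05 × 0.2 = 0.00065
spanish: 0.85 × (1−0.6) × 0.75 × 0.5 = 0.1275
P(portuguese | x) = 0.00065 / 0.131075 ≈ 0.005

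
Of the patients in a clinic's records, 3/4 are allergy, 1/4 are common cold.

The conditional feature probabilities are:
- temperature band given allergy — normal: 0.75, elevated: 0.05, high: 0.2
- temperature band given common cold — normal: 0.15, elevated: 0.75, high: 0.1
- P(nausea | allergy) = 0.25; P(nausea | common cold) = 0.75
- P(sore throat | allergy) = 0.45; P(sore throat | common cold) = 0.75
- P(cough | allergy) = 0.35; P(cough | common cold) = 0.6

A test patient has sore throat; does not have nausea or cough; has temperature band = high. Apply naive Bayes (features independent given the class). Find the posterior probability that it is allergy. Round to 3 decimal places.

0.946

allergy: 0.75 × 0.2 × (1−0.25) × 0.45 × (1−0.35) = 0.03290625
common cold: 0.25 × 0.1 × (1−0.75) × 0.75 × (1−0.6) = 0.001875
P(allergy | x) = 0.03290625 / 0.03478125 ≈ 0.946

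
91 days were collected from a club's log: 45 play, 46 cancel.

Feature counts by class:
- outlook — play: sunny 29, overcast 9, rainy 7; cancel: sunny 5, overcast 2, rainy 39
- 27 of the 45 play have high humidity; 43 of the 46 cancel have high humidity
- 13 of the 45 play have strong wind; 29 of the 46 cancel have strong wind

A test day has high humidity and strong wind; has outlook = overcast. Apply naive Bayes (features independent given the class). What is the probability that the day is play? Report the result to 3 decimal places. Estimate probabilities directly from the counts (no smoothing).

play: (45/91) × (9/45) × (27/45) × (13/45) ≈ 0.0171429
cancel: (46/91) × (2/46) × (43/46) × (29/46) ≈ 0.0129521
P(play | x) = 0.0171429 / 0.030095 ≈ 0.570

0.570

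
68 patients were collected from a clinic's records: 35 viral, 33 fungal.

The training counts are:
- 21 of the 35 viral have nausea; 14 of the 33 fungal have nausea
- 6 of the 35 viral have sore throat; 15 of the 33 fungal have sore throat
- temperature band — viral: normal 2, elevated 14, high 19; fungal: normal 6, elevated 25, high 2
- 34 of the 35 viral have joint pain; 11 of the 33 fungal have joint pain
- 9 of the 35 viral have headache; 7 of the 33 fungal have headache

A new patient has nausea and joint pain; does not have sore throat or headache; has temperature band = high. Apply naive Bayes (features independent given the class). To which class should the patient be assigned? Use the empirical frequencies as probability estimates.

viral: (35/68) × (21/35) × (29/35) × (19/35) × (34/35) × (26/35) ≈ 0.10024
fungal: (33/68) × (14/33) × (18/33) × (2/33) × (11/33) × (26/33) ≈ 0.00178744
Highest score → viral.

viral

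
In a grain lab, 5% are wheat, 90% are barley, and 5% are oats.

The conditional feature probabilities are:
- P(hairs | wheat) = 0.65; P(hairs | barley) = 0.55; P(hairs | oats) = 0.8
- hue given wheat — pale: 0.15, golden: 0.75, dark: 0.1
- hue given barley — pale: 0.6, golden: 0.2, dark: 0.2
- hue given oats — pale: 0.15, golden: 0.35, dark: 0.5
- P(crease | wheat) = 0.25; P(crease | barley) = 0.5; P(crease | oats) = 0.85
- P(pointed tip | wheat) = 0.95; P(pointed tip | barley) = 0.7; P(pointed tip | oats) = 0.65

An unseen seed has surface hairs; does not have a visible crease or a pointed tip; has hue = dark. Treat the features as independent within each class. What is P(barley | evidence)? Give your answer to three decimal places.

0.927

wheat: 0.05 × 0.65 × 0.1 × (1−0.25) × (1−0.95) = 0.000121875
barley: 0.9 × 0.55 × 0.2 × (1−0.5) × (1−0.7) = 0.01485
oats: 0.05 × 0.8 × 0.5 × (1−0.85) × (1−0.65) = 0.00105
P(barley | x) = 0.01485 / 0.016021875 ≈ 0.927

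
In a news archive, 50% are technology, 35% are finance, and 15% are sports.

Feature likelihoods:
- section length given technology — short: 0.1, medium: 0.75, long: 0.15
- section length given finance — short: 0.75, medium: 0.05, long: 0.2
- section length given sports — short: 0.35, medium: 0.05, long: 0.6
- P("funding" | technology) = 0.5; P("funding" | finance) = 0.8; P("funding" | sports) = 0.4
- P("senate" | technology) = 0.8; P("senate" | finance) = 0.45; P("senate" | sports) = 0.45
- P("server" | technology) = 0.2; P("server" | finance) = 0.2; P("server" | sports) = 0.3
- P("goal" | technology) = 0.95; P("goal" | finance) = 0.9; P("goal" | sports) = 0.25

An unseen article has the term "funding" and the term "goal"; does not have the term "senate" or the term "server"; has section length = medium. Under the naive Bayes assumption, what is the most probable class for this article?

technology

technology: 0.5 × 0.75 × 0.5 × (1−0.8) × (1−0.2) × 0.95 = 0.0285
finance: 0.35 × 0.05 × 0.8 × (1−0.45) × (1−0.2) × 0.9 = 0.005544
sports: 0.15 × 0.05 × 0.4 × (1−0.45) × (1−0.3) × 0.25 = 0.00028875
Highest score → technology.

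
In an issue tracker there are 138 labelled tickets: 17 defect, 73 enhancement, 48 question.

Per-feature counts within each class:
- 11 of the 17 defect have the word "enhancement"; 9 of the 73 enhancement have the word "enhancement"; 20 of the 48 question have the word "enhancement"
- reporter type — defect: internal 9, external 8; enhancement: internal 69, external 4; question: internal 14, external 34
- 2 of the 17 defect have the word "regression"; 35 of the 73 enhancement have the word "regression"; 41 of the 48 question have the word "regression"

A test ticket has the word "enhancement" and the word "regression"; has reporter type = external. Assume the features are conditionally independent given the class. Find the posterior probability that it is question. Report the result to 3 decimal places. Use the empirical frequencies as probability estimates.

0.935

defect: (17/138) × (11/17) × (8/17) × (2/17) ≈ 0.00441302
enhancement: (73/138) × (9/73) × (4/73) × (35/73) ≈ 0.00171335
question: (48/138) × (20/48) × (34/48) × (41/48) ≈ 0.0876862
P(question | x) = 0.0876862 / 0.09381257 ≈ 0.935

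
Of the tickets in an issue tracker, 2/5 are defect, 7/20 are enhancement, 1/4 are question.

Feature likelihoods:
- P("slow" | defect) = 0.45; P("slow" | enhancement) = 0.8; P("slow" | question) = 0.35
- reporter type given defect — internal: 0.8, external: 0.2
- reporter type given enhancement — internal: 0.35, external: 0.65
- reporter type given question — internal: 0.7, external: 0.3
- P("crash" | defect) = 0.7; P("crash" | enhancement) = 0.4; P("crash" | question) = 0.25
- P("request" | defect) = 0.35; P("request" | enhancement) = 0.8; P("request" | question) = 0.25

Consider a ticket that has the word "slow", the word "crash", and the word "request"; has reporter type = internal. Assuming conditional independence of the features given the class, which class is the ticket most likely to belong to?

defect: 0.4 × 0.45 × 0.8 × 0.7 × 0.35 = 0.03528
enhancement: 0.35 × 0.8 × 0.35 × 0.4 × 0.8 = 0.03136
question: 0.25 × 0.35 × 0.7 × 0.25 × 0.25 = 0.003828125
Highest score → defect.

defect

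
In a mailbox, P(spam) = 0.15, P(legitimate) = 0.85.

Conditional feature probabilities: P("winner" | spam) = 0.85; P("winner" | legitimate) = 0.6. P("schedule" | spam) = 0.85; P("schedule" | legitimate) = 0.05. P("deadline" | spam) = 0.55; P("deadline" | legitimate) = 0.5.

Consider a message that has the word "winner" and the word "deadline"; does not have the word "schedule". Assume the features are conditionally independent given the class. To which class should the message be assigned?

spam: 0.15 × 0.85 × (1−0.85) × 0.55 = 0.01051875
legitimate: 0.85 × 0.6 × (1−0.05) × 0.5 = 0.24225
Highest score → legitimate.

legitimate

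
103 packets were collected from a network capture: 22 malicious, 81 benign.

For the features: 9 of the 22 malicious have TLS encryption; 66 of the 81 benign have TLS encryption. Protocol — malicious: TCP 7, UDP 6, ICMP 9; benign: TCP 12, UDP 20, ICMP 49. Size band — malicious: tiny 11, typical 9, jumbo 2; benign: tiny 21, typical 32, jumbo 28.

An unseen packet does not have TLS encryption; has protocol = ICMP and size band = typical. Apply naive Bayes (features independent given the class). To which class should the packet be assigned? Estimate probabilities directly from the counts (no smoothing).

malicious: (22/103) × (13/22) × (9/22) × (9/22) ≈ 0.0211225
benign: (81/103) × (15/81) × (49/81) × (32/81) ≈ 0.0348041
Highest score → benign.

benign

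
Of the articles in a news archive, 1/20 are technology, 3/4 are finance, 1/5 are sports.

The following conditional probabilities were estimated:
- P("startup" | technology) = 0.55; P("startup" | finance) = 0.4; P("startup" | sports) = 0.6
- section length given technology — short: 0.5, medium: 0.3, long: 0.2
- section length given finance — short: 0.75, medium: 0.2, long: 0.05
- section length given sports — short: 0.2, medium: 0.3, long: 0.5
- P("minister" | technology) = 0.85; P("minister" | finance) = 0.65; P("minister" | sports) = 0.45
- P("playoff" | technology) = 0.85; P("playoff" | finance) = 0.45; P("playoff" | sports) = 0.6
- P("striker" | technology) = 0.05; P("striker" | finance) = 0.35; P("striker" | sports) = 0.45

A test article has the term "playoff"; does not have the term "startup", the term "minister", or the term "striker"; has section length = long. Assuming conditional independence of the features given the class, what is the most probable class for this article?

technology: 0.05 × (1−0.55) × 0.2 × (1−0.85) × 0.85 × (1−0.05) = 0.0005450625
finance: 0.75 × (1−0.4) × 0.05 × (1−0.65) × 0.45 × (1−0.35) = 0.0023034375
sports: 0.2 × (1−0.6) × 0.5 × (1−0.45) × 0.6 × (1−0.45) = 0.00726
Highest score → sports.

sports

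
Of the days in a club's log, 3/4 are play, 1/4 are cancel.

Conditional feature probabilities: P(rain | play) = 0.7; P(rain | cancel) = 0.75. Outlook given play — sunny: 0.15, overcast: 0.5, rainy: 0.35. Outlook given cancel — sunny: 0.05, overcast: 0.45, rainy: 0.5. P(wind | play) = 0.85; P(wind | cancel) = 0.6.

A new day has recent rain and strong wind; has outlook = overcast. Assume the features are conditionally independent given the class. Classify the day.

play

play: 0.75 × 0.7 × 0.5 × 0.85 = 0.223125
cancel: 0.25 × 0.75 × 0.45 × 0.6 = 0.050625
Highest score → play.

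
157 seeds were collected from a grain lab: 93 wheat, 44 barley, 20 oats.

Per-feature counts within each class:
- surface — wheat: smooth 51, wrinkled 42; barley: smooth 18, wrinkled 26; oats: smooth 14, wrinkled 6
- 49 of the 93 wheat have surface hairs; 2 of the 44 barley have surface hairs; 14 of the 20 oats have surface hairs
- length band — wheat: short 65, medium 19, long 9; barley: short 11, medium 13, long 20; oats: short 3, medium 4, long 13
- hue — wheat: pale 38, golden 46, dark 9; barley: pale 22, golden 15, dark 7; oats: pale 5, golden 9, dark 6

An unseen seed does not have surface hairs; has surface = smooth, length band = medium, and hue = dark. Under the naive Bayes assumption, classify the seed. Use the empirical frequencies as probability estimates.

wheat: (93/157) × (51/93) × (44/93) × (19/93) × (9/93) ≈ 0.00303858
barley: (44/157) × (18/44) × (42/44) × (13/44) × (7/44) ≈ 0.00514405
oats: (20/157) × (14/20) × (6/20) × (4/20) × (6/20) ≈ 0.0016051
Highest score → barley.

barley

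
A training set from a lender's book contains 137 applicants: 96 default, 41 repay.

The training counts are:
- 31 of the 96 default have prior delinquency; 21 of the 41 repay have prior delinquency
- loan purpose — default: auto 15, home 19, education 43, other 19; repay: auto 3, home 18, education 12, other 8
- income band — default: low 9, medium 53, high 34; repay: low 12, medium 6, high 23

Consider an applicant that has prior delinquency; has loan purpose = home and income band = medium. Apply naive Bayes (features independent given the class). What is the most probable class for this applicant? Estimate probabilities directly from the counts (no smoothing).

default: (96/137) × (31/96) × (19/96) × (53/96) ≈ 0.0247245
repay: (41/137) × (21/41) × (18/41) × (6/41) ≈ 0.00984815
Highest score → default.

default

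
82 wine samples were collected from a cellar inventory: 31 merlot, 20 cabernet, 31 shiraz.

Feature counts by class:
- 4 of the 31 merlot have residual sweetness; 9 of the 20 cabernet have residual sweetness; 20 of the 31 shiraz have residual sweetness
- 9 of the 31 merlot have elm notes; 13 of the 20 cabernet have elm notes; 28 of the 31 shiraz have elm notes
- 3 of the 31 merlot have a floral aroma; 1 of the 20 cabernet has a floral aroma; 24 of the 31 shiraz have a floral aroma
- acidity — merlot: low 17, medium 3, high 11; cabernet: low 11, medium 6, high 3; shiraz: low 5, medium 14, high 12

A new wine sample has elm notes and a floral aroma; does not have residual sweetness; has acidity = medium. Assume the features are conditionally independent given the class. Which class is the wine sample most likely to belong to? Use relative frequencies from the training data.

shiraz

merlot: (31/82) × (27/31) × (9/31) × (3/31) × (3/31) ≈ 0.000895261
cabernet: (20/82) × (11/20) × (13/20) × (1/20) × (6/20) ≈ 0.00130793
shiraz: (31/82) × (11/31) × (28/31) × (24/31) × (14/31) ≈ 0.0423634
Highest score → shiraz.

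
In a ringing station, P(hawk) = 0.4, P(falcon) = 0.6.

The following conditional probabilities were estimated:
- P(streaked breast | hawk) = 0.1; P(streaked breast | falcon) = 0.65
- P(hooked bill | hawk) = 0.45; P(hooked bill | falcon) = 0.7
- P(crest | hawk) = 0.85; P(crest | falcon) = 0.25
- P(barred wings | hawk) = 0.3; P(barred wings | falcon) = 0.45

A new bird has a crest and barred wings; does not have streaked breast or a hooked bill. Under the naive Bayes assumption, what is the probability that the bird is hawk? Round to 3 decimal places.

0.877

hawk: 0.4 × (1−0.1) × (1−0.45) × 0.85 × 0.3 = 0.05049
falcon: 0.6 × (1−0.65) × (1−0.7) × 0.25 × 0.45 = 0.0070875
P(hawk | x) = 0.05049 / 0.0575775 ≈ 0.877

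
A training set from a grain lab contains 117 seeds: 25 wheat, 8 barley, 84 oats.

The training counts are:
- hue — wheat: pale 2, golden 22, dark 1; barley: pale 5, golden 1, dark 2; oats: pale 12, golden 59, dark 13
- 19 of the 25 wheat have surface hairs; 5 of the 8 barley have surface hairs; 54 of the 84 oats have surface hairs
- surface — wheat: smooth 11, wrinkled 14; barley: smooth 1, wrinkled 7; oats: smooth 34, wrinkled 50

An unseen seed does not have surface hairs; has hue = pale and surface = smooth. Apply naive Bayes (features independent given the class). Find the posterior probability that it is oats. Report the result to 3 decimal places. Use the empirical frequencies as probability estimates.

wheat: (25/117) × (2/25) × (6/25) × (11/25) ≈ 0.00180513
barley: (8/117) × (5/8) × (3/8) × (1/8) ≈ 0.00200321
oats: (84/117) × (12/84) × (30/84) × (34/84) ≈ 0.0148264
P(oats | x) = 0.0148264 / 0.01863474 ≈ 0.796

0.796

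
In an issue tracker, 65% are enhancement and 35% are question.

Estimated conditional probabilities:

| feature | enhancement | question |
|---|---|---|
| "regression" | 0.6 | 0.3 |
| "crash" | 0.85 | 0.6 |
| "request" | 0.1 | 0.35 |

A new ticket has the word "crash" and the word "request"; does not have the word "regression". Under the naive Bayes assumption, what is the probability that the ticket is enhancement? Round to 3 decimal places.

enhancement: 0.65 × (1−0.6) × 0.85 × 0.1 = 0.0221
question: 0.35 × (1−0.3) × 0.6 × 0.35 = 0.05145
P(enhancement | x) = 0.0221 / 0.07355 ≈ 0.300

0.300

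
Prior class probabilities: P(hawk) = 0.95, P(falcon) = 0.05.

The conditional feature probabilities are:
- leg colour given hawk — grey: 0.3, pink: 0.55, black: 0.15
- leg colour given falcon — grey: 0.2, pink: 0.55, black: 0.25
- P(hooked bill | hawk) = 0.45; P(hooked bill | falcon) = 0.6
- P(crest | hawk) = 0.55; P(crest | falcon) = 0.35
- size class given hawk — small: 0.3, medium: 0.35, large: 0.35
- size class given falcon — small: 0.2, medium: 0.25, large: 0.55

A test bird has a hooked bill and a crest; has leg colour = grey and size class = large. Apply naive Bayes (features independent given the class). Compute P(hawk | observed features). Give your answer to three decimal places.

hawk: 0.95 × 0.3 × 0.45 × 0.55 × 0.35 = 0.024688125
falcon: 0.05 × 0.2 × 0.6 × 0.35 × 0.55 = 0.001155
P(hawk | x) = 0.024688125 / 0.025843125 ≈ 0.955

0.955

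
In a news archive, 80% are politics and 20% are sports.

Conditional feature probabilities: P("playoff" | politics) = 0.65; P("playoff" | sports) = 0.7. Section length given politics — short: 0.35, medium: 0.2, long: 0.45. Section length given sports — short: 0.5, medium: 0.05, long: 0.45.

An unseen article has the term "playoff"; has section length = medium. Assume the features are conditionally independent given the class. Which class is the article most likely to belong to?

politics: 0.8 × 0.65 × 0.2 = 0.104
sports: 0.2 × 0.7 × 0.05 = 0.007
Highest score → politics.

politics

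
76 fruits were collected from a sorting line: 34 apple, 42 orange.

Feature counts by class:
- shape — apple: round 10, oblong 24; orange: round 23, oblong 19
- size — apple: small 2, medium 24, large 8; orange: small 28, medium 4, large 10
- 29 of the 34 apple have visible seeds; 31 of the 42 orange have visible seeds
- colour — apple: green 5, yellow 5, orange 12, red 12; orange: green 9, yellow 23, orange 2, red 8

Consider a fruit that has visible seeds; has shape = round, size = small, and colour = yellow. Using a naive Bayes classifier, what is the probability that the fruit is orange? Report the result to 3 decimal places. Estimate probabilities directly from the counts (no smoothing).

apple: (34/76) × (10/34) × (2/34) × (29/34) × (5/34) ≈ 0.00097084
orange: (42/76) × (23/42) × (28/42) × (31/42) × (23/42) ≈ 0.0815481
P(orange | x) = 0.0815481 / 0.08251894 ≈ 0.988

0.988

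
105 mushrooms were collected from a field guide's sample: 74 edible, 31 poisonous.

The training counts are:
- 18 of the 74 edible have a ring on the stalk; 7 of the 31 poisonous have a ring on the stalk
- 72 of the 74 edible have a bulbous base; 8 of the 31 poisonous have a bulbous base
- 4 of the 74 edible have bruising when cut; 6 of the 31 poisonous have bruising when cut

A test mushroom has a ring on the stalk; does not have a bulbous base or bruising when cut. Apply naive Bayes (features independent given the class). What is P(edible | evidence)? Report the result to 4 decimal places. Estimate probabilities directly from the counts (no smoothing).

edible: (74/105) × (18/74) × (2/74) × (70/74) ≈ 0.00438276
poisonous: (31/105) × (7/31) × (23/31) × (25/31) ≈ 0.039889
P(edible | x) = 0.00438276 / 0.04427176 ≈ 0.0990

0.0990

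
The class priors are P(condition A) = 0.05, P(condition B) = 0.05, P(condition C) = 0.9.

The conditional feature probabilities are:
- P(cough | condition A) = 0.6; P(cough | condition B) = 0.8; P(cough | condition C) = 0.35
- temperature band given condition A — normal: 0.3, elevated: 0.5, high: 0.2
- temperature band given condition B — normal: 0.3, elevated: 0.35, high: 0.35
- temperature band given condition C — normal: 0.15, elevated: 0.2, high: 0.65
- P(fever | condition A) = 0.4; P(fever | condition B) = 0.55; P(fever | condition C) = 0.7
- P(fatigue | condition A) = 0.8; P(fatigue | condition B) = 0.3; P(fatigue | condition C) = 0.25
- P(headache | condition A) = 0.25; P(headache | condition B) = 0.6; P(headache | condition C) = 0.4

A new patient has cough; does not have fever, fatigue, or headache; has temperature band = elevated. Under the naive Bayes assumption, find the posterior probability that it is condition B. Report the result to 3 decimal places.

condition A: 0.05 × 0.6 × 0.5 × (1−0.4) × (1−0.8) × (1−0.25) = 0.00135
condition B: 0.05 × 0.8 × 0.35 × (1−0.55) × (1−0.3) × (1−0.6) = 0.001764
condition C: 0.9 × 0.35 × 0.2 × (1−0.7) × (1−0.25) × (1−0.4) = 0.008505
P(condition B | x) = 0.001764 / 0.011619 ≈ 0.152

0.152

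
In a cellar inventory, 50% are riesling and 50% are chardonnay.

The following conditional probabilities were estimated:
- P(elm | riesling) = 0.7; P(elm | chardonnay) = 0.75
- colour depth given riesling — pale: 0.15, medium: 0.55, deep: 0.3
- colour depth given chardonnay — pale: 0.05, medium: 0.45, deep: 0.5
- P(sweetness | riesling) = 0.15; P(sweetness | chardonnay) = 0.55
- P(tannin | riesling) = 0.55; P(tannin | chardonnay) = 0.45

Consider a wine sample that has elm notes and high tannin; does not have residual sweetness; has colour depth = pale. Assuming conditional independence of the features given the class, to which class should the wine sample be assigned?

riesling

riesling: 0.5 × 0.7 × 0.15 × (1−0.15) × 0.55 = 0.02454375
chardonnay: 0.5 × 0.75 × 0.05 × (1−0.55) × 0.45 = 0.003796875
Highest score → riesling.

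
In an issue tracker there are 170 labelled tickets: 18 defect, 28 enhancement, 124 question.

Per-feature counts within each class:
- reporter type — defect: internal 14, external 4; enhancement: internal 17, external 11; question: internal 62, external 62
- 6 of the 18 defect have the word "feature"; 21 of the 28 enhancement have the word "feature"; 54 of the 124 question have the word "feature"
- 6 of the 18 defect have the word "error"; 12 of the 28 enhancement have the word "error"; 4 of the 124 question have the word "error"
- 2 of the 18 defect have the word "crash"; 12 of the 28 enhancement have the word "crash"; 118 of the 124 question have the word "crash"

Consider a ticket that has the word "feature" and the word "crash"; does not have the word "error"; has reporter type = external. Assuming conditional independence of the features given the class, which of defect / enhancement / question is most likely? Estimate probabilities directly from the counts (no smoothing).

defect: (18/170) × (4/18) × (6/18) × (12/18) × (2/18) ≈ 0.000580973
enhancement: (28/170) × (11/28) × (21/28) × (16/28) × (12/28) ≈ 0.0118848
question: (124/170) × (62/124) × (54/124) × (120/124) × (118/124) ≈ 0.146263
Highest score → question.

question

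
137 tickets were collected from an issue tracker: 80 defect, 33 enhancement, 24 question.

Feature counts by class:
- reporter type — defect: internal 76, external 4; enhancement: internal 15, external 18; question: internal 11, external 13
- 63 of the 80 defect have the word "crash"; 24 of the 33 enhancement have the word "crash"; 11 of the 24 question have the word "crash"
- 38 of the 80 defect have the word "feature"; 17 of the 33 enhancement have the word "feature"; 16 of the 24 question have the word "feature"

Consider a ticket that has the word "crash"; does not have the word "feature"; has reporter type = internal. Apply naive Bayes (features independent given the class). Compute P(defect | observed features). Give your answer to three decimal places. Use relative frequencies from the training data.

0.818

defect: (80/137) × (76/80) × (63/80) × (42/80) ≈ 0.229352
enhancement: (33/137) × (15/33) × (24/33) × (16/33) ≈ 0.0386077
question: (24/137) × (11/24) × (11/24) × (8/24) ≈ 0.0122668
P(defect | x) = 0.229352 / 0.2802265 ≈ 0.818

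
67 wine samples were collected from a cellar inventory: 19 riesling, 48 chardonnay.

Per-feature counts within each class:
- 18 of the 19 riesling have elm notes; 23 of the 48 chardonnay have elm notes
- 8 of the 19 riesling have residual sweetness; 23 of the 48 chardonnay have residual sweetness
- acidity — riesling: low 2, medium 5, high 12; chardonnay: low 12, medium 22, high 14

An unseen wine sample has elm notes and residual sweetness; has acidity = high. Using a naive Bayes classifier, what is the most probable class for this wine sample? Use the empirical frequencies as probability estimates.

riesling: (19/67) × (18/19) × (8/19) × (12/19) ≈ 0.0714433
chardonnay: (48/67) × (23/48) × (23/48) × (14/48) ≈ 0.0479763
Highest score → riesling.

riesling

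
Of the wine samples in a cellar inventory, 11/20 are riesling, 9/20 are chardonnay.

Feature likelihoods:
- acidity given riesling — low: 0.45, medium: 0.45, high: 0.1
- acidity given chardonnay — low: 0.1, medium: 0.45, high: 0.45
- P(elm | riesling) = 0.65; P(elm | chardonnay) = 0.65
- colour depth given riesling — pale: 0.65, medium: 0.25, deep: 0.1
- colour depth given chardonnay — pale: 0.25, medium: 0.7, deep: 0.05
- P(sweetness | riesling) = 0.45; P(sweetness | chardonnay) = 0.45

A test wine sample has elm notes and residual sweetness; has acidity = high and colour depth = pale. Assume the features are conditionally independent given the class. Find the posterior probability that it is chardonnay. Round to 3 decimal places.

riesling: 0.55 × 0.1 × 0.65 × 0.65 × 0.45 = 0.010456875
chardonnay: 0.45 × 0.45 × 0.65 × 0.25 × 0.45 = 0.0148078125
P(chardonnay | x) = 0.0148078125 / 0.0252646875 ≈ 0.586

0.586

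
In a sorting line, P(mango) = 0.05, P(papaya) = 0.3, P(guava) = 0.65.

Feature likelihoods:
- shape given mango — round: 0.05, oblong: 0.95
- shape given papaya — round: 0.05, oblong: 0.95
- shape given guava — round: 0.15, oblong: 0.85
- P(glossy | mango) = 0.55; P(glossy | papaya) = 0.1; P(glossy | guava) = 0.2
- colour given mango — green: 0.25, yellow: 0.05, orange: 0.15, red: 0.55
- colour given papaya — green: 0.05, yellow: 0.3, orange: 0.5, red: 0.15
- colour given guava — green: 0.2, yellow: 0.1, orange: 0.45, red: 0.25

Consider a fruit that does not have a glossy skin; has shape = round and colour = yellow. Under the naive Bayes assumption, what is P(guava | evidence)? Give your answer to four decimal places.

mango: 0.05 × 0.05 × (1−0.55) × 0.05 = 0.00005625
papaya: 0.3 × 0.05 × (1−0.1) × 0.3 = 0.00405
guava: 0.65 × 0.15 × (1−0.2) × 0.1 = 0.0078
P(guava | x) = 0.0078 / 0.01190625 ≈ 0.6551

0.6551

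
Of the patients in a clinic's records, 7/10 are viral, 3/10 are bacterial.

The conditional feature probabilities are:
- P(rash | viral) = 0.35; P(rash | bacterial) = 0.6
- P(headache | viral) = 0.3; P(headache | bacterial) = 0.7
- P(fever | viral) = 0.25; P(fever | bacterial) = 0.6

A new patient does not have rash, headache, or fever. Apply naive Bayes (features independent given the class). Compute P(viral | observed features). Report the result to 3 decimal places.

0.943

viral: 0.7 × (1−0.35) × (1−0.3) × (1−0.25) = 0.238875
bacterial: 0.3 × (1−0.6) × (1−0.7) × (1−0.6) = 0.0144
P(viral | x) = 0.238875 / 0.253275 ≈ 0.943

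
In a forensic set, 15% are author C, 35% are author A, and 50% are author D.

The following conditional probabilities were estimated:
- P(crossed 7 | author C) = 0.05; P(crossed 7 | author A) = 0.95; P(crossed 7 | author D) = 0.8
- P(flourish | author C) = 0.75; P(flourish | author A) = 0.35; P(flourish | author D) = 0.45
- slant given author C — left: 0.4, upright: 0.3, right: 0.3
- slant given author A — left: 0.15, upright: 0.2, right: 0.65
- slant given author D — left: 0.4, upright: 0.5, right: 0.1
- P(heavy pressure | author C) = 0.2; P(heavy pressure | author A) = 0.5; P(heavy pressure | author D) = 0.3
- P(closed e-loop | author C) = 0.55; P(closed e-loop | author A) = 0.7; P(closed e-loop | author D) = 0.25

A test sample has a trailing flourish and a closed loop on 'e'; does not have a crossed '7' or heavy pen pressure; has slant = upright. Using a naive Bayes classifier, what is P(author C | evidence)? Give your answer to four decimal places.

author C: 0.15 × (1−0.05) × 0.75 × 0.3 × (1−0.2) × 0.55 = 0.0141075
author A: 0.35 × (1−0.95) × 0.35 × 0.2 × (1−0.5) × 0.7 = 0.00042875
author D: 0.5 × (1−0.8) × 0.45 × 0.5 × (1−0.3) × 0.25 = 0.0039375
P(author C | x) = 0.0141075 / 0.01847375 ≈ 0.7637

0.7637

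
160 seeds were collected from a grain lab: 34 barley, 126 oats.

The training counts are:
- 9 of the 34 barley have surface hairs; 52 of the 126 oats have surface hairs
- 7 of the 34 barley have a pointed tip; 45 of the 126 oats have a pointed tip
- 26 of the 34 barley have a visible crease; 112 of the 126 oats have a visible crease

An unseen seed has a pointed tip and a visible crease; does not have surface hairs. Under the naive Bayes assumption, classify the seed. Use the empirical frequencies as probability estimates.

barley: (34/160) × (25/34) × (7/34) × (26/34) ≈ 0.0245999
oats: (126/160) × (74/126) × (45/126) × (112/126) ≈ 0.146825
Highest score → oats.

oats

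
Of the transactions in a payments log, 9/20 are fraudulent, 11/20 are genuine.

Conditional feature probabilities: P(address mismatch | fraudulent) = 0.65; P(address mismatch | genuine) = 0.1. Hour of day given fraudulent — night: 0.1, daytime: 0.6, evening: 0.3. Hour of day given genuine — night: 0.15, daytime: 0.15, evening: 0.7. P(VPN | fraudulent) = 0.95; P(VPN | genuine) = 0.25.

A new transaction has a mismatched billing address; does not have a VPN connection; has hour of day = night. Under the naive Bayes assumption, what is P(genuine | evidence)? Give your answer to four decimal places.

fraudulent: 0.45 × 0.65 × 0.1 × (1−0.95) = 0.0014625
genuine: 0.55 × 0.1 × 0.15 × (1−0.25) = 0.0061875
P(genuine | x) = 0.0061875 / 0.00765 ≈ 0.8088

0.8088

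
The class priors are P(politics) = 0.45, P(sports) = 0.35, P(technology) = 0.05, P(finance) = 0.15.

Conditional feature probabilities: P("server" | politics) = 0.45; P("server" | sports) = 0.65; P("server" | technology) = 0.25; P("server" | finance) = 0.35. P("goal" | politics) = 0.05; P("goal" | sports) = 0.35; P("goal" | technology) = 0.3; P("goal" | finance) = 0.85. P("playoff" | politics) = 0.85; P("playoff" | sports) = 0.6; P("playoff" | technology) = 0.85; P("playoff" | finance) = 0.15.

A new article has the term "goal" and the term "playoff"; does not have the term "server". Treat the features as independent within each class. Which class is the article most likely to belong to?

sports

politics: 0.45 × (1−0.45) × 0.05 × 0.85 = 0.01051875
sports: 0.35 × (1−0.65) × 0.35 × 0.6 = 0.025725
technology: 0.05 × (1−0.25) × 0.3 × 0.85 = 0.0095625
finance: 0.15 × (1−0.35) × 0.85 × 0.15 = 0.01243125
Highest score → sports.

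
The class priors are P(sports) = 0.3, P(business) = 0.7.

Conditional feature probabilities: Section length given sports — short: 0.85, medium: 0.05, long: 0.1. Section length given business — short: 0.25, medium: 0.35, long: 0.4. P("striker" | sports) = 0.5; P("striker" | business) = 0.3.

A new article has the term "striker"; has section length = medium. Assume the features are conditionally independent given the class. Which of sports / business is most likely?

sports: 0.3 × 0.05 × 0.5 = 0.0075
business: 0.7 × 0.35 × 0.3 = 0.0735
Highest score → business.

business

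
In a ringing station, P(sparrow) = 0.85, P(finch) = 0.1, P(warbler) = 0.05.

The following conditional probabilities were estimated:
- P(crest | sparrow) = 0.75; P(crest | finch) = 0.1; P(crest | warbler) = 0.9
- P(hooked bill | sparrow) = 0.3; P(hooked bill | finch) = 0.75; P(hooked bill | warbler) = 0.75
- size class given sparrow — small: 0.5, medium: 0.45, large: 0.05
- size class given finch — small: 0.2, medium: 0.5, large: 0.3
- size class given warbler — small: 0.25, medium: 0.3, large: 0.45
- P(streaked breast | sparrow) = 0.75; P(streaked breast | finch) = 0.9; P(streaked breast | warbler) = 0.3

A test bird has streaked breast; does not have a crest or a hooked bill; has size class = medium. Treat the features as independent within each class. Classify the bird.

sparrow

sparrow: 0.85 × (1−0.75) × (1−0.3) × 0.45 × 0.75 = 0.050203125
finch: 0.1 × (1−0.1) × (1−0.75) × 0.5 × 0.9 = 0.010125
warbler: 0.05 × (1−0.9) × (1−0.75) × 0.3 × 0.3 = 0.0001125
Highest score → sparrow.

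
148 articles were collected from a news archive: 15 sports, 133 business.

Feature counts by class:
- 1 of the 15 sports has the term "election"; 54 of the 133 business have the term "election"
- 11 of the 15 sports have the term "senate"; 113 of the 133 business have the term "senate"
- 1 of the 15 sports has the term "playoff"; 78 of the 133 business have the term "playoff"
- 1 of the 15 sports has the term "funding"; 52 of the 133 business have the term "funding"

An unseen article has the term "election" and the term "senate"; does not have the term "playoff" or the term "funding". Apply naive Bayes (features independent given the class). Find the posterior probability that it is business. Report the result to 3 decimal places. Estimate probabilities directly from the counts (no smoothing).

0.948

sports: (15/148) × (1/15) × (11/15) × (14/15) × (14/15) ≈ 0.00431632
business: (133/148) × (54/133) × (113/133) × (55/133) × (81/133) ≈ 0.0780734
P(business | x) = 0.0780734 / 0.08238972 ≈ 0.948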